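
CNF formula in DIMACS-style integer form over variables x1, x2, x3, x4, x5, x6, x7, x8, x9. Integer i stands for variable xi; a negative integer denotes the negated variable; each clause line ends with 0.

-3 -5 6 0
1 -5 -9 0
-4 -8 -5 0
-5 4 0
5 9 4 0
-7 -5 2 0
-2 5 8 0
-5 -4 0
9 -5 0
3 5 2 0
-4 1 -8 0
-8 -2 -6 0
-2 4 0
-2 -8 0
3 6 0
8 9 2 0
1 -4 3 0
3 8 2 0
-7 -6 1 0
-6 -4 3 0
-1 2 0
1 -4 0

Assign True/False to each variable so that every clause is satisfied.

Pure literal: x7 appears only negated; assign x7 = False.
Try x1 = False.
  then x4 is forced to False.
  then x5 is forced to False.
  then x9 is forced to True.
  then x2 is forced to False.
  then x3 is forced to True.
x6, x8 are now unconstrained; take x6 = True, x8 = False.
Check each clause:
  1. {¬x3, ¬x5, x6} — ¬x5 is true.
  2. {¬x9, ¬x5, x1} — ¬x5 is true.
  3. {¬x4, ¬x5, ¬x8} — ¬x8 is true.
  4. {¬x5, x4} — ¬x5 is true.
  5. {x5, x9, x4} — x9 is true.
  6. {x2, ¬x7, ¬x5} — ¬x7 is true.
  7. {x8, x5, ¬x2} — ¬x2 is true.
  8. {¬x4, ¬x5} — ¬x5 is true.
  9. {x9, ¬x5} — x9 is true.
  10. {x3, x2, x5} — x3 is true.
  11. {¬x4, ¬x8, x1} — ¬x8 is true.
  12. {¬x2, ¬x6, ¬x8} — ¬x8 is true.
  13. {¬x2, x4} — ¬x2 is true.
  14. {¬x8, ¬x2} — ¬x8 is true.
  15. {x3, x6} — x3 is true.
  16. {x8, x9, x2} — x9 is true.
  17. {¬x4, x3, x1} — x3 is true.
  18. {x2, x8, x3} — x3 is true.
  19. {¬x6, ¬x7, x1} — ¬x7 is true.
  20. {¬x6, ¬x4, x3} — x3 is true.
  21. {¬x1, x2} — ¬x1 is true.
  22. {¬x4, x1} — ¬x4 is true.

x1 = F, x2 = F, x3 = T, x4 = F, x5 = F, x6 = T, x7 = F, x8 = F, x9 = T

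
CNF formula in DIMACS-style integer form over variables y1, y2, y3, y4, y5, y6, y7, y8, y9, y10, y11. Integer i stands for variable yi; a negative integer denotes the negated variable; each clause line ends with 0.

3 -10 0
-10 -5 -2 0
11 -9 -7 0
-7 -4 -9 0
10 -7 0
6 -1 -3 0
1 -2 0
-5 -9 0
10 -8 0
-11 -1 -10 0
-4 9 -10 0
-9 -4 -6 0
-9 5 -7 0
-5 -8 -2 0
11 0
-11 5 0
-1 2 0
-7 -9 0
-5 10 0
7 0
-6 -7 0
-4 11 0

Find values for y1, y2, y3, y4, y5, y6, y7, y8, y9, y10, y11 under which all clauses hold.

y1 = F  y2 = F  y3 = T  y4 = F  y5 = T  y6 = F  y7 = T  y8 = T  y9 = F  y10 = T  y11 = T

Check each clause:
  1. (~y10 | y3) — y3 is true.
  2. (~y5 | ~y10 | ~y2) — ~y2 is true.
  3. (~y7 | ~y9 | y11) — y11 is true.
  4. (~y4 | ~y7 | ~y9) — ~y4 is true.
  5. (~y7 | y10) — y10 is true.
  6. (y6 | ~y3 | ~y1) — ~y1 is true.
  7. (~y2 | y1) — ~y2 is true.
  8. (~y5 | ~y9) — ~y9 is true.
  9. (~y8 | y10) — y10 is true.
  10. (~y10 | ~y11 | ~y1) — ~y1 is true.
  11. (~y10 | ~y4 | y9) — ~y4 is true.
  12. (~y6 | ~y9 | ~y4) — ~y6 is true.
  13. (~y9 | ~y7 | y5) — y5 is true.
  14. (~y8 | ~y5 | ~y2) — ~y2 is true.
  15. (y11) — y11 is true.
  16. (y5 | ~y11) — y5 is true.
  17. (~y1 | y2) — ~y1 is true.
  18. (~y7 | ~y9) — ~y9 is true.
  19. (y10 | ~y5) — y10 is true.
  20. (y7) — y7 is true.
  21. (~y6 | ~y7) — ~y6 is true.
  22. (~y4 | y11) — y11 is true.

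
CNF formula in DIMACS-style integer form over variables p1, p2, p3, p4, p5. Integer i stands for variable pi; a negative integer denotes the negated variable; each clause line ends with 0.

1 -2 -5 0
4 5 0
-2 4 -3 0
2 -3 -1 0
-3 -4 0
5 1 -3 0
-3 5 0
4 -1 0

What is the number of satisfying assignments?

9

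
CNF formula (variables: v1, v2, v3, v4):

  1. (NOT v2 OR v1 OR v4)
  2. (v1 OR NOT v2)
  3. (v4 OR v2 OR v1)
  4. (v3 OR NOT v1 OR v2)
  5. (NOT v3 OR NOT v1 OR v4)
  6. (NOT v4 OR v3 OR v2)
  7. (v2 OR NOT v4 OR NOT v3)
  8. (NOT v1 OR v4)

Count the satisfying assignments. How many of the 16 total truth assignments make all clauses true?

Satisfying assignments:
  v1=1 v2=1 v3=0 v4=1
  v1=1 v2=1 v3=1 v4=1
Count: 2.

2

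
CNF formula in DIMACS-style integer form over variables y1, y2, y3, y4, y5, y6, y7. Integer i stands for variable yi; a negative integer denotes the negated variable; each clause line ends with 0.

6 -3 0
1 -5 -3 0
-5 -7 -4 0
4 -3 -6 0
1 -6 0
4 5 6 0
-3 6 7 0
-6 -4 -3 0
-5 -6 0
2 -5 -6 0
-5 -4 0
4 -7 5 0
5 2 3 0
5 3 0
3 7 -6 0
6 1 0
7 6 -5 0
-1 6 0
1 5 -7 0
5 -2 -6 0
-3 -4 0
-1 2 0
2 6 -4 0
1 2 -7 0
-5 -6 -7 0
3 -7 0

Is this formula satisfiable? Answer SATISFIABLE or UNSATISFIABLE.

UNSATISFIABLE

y6 = True:
  propagation gives y1=True, y5=False, y3=True, y4=True; an empty clause results — contradiction.
y6 = False:
  propagation gives y3=False, y5=True, y4=False, y1=True; an empty clause results — contradiction.
Every branch closes, so no satisfying assignment exists.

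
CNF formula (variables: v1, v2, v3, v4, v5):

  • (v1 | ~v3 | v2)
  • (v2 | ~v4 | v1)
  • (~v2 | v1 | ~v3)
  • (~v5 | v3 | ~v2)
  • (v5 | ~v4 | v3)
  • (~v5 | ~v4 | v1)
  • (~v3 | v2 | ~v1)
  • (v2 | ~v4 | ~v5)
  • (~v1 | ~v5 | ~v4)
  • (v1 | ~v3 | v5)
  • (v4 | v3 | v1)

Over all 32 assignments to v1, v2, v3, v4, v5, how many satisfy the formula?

Satisfying assignments:
  v1=1 v2=0 v3=0 v4=0 v5=0
  v1=1 v2=0 v3=0 v4=0 v5=1
  v1=1 v2=1 v3=0 v4=0 v5=0
  v1=1 v2=1 v3=1 v4=0 v5=0
  v1=1 v2=1 v3=1 v4=0 v5=1
  v1=1 v2=1 v3=1 v4=1 v5=0
Count: 6.

6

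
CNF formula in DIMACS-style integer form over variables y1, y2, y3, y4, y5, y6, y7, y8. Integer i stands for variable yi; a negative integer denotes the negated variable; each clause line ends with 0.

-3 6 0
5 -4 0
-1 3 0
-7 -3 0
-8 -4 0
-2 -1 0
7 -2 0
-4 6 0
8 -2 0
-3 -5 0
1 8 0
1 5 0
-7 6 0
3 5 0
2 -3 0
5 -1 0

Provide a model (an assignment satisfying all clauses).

y1=F, y2=F, y3=F, y4=F, y5=T, y6=T, y7=T, y8=T

Pure literal: y4 appears only negated; assign y4 = False.
Pure literal: y6 appears only positively; assign y6 = True.
Branch on y1: take y1 = False.
  then y8 is forced to True.
  then y5 is forced to True.
  then y3 is forced to False.
Branch on y2: take y2 = False.
y7 is now unconstrained; take y7 = True.
Every clause has at least one true literal under this assignment.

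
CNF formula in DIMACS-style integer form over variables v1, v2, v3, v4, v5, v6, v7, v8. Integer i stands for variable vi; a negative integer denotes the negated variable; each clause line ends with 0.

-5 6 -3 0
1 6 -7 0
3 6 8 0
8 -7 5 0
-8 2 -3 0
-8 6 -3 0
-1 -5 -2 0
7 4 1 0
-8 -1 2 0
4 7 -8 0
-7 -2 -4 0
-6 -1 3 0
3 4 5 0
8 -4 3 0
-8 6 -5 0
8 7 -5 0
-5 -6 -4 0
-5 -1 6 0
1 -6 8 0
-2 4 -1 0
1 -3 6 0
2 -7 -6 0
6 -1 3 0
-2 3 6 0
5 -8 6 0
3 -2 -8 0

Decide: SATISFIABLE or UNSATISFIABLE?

Set v1 = False and propagate.
Set v2 = True and propagate.
Set v3 = True and propagate.
  then v6 is forced to True.
  then v8 is forced to True.
For the remaining variables, v4 = False, v5 = True, v7 = True works.
Every clause has at least one true literal under this assignment.
So v1=F, v2=T, v3=T, v4=F, v5=T, v6=T, v7=T, v8=T is a satisfying assignment.

SATISFIABLE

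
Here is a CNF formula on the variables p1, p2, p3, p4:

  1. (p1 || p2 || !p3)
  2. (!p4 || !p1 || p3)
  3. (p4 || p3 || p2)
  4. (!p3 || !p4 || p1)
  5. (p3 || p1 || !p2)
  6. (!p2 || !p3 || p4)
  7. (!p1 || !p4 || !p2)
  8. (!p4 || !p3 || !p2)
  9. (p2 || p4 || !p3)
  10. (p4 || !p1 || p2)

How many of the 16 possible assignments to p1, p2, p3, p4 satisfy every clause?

3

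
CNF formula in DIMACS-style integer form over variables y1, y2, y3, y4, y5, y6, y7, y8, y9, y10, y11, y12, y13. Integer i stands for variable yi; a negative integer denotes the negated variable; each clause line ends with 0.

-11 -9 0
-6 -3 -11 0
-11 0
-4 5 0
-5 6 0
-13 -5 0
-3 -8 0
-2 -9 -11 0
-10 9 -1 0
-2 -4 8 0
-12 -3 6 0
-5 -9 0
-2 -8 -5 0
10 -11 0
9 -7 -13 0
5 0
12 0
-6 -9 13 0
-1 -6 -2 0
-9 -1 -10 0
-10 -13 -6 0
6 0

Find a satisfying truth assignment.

y1=False, y2=False, y3=False, y4=True, y5=True, y6=True, y7=True, y8=False, y9=False, y10=False, y11=False, y12=True, y13=False

Check each clause:
  1. (NOT y11 OR NOT y9) — NOT y11 is true.
  2. (NOT y3 OR NOT y6 OR NOT y11) — NOT y11 is true.
  3. (NOT y11) — NOT y11 is true.
  4. (NOT y4 OR y5) — y5 is true.
  5. (y6 OR NOT y5) — y6 is true.
  6. (NOT y13 OR NOT y5) — NOT y13 is true.
  7. (NOT y8 OR NOT y3) — NOT y8 is true.
  8. (NOT y9 OR NOT y2 OR NOT y11) — NOT y11 is true.
  9. (NOT y10 OR NOT y1 OR y9) — NOT y10 is true.
  10. (y8 OR NOT y4 OR NOT y2) — NOT y2 is true.
  11. (NOT y12 OR y6 OR NOT y3) — NOT y3 is true.
  12. (NOT y5 OR NOT y9) — NOT y9 is true.
  13. (NOT y2 OR NOT y8 OR NOT y5) — NOT y8 is true.
  14. (NOT y11 OR y10) — NOT y11 is true.
  15. (NOT y13 OR NOT y7 OR y9) — NOT y13 is true.
  16. (y5) — y5 is true.
  17. (y12) — y12 is true.
  18. (NOT y6 OR y13 OR NOT y9) — NOT y9 is true.
  19. (NOT y6 OR NOT y2 OR NOT y1) — NOT y2 is true.
  20. (NOT y9 OR NOT y1 OR NOT y10) — NOT y10 is true.
  21. (NOT y10 OR NOT y13 OR NOT y6) — NOT y13 is true.
  22. (y6) — y6 is true.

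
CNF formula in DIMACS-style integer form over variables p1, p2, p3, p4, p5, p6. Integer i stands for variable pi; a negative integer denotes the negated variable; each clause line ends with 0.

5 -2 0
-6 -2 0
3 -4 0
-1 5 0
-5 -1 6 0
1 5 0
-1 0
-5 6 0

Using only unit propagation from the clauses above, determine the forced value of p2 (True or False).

False

Unit clause (NOT p1) sets p1 = False.
(p5 OR p1) with p1 = False leaves only p5, so p5 = True.
(p6 OR NOT p5): since p5 = True, the clause reduces to (p6). p6 = True.
From (NOT p2 OR NOT p6) and p6 = True: p2 = False.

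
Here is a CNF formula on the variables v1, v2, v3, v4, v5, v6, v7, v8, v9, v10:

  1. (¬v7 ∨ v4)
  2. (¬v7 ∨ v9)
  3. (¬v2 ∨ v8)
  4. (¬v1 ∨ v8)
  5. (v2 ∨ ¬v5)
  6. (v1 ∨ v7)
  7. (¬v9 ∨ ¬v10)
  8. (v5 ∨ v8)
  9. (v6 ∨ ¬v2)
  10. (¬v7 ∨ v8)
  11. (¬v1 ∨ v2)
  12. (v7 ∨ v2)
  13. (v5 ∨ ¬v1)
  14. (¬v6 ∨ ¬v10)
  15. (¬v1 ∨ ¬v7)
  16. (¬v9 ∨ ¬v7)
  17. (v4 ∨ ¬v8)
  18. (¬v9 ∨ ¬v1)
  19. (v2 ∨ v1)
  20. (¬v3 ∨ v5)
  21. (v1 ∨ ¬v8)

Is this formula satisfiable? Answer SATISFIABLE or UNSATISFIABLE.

Pure literal: v4 appears only positively; assign v4 = True.
Pure literal: v10 appears only negated; assign v10 = False.
Set v1 = True and propagate.
  then v8 is forced to True.
  then v2 is forced to True.
  then v6 is forced to True.
  then v5 is forced to True.
  then v7 is forced to False.
  then v9 is forced to False.
v3 is now unconstrained; take v3 = True.
So v1=True, v2=True, v3=True, v4=True, v5=True, v6=True, v7=False, v8=True, v9=False, v10=False is a satisfying assignment.

SATISFIABLE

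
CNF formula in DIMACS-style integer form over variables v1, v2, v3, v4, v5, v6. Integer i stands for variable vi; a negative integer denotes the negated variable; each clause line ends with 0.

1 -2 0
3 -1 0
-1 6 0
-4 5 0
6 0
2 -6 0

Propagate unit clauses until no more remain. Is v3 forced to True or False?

(v6) is a unit clause: v6 = True.
In (¬v6 ∨ v2), ¬v6 is now false; v2 must hold, so v2 = True.
(¬v2 ∨ v1) with v2 = True leaves only v1, so v1 = True.
From (v3 ∨ ¬v1) and v1 = True: v3 = True.

True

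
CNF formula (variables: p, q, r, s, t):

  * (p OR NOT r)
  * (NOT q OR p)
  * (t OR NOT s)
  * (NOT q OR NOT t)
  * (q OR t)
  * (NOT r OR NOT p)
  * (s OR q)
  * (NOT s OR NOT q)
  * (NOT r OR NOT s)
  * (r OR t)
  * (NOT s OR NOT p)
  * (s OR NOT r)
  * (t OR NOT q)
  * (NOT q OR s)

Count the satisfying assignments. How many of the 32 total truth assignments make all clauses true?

Satisfying assignments:
  p=0 q=0 r=0 s=1 t=1
That's 1 in total.

1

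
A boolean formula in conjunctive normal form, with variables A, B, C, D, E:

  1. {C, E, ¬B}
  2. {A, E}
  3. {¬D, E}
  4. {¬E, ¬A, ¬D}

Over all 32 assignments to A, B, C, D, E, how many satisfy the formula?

15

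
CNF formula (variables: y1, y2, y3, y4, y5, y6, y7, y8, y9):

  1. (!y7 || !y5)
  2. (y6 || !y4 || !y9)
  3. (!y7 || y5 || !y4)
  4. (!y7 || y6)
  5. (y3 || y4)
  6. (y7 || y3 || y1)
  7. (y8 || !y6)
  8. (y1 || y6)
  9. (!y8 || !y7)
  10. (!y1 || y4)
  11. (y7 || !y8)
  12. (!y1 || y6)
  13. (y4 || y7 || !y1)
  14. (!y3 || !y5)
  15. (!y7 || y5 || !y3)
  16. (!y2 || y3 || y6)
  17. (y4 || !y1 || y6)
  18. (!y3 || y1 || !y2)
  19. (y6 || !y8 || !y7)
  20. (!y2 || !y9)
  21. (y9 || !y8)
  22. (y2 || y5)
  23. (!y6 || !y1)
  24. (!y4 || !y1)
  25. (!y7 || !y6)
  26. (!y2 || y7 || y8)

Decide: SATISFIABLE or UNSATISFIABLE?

y7 = True:
  propagation gives y5=False, y4=False, y6=True; an empty clause results — contradiction.
y7 = False:
  propagation gives y8=False, y6=False, y1=True; an empty clause results — contradiction.
Every branch closes, so no satisfying assignment exists.

UNSATISFIABLE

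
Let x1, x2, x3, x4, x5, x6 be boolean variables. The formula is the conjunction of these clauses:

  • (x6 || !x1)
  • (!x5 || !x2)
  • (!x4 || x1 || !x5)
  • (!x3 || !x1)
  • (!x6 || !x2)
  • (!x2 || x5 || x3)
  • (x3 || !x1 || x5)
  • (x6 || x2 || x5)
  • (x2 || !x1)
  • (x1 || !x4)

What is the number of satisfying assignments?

Split on x1, then x2.
  x1=T, x2=T: a clause becomes empty — 0.
  x1=T, x2=F: a clause becomes empty — 0.
  x1=F, x2=T: remaining (x3,x4,x5,x6) ∈ {(T,F,F,F)} — 1.
  x1=F, x2=F: x3 free; 3 ways for (x4,x5,x6) × 2^1 = 6.
Total: 0 + 0 + 1 + 6 = 7.

7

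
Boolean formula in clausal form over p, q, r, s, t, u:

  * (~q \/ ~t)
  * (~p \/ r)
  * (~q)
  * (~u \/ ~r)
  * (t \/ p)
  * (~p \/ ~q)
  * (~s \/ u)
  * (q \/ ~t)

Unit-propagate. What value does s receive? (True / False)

False

(~q) stands alone — q = False.
From (~t \/ q) and q = False: t = False.
(t \/ p) with t = False leaves only p, so p = True.
(r \/ ~p) with p = True leaves only r, so r = True.
(~u \/ ~r): since r = True, the clause reduces to (~u). u = False.
(u \/ ~s): since u = False, the clause reduces to (~s). s = False.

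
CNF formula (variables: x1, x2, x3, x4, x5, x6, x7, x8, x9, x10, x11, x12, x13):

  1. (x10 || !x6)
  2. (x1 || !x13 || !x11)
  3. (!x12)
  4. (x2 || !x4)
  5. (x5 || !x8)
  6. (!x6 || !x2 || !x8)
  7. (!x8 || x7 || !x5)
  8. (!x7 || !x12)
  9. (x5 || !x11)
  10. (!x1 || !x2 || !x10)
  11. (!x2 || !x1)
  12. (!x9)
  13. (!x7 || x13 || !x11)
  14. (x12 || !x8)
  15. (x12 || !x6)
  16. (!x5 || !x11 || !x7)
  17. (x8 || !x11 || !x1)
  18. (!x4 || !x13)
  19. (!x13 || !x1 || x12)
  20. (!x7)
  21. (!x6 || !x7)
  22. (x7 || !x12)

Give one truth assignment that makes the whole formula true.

Unit propagation: (!x12) forces x12 = False.
(!x9) is a unit clause, so x9 = False.
(!x8) is a unit clause, so x8 = False.
Unit propagation: (!x6) forces x6 = False.
(!x7) is a unit clause, so x7 = False.
Pure literal: x4 appears only negated; assign x4 = False.
x5 occurs only positively in the remaining clauses — set x5 = True.
Branch on x1: take x1 = False.
Branch on x11: take x11 = True.
  then x13 is forced to False.
x2, x3, x10 are now unconstrained; take x2 = True, x3 = True, x10 = True.

x1=F, x2=T, x3=T, x4=F, x5=T, x6=F, x7=F, x8=F, x9=F, x10=T, x11=T, x12=F, x13=F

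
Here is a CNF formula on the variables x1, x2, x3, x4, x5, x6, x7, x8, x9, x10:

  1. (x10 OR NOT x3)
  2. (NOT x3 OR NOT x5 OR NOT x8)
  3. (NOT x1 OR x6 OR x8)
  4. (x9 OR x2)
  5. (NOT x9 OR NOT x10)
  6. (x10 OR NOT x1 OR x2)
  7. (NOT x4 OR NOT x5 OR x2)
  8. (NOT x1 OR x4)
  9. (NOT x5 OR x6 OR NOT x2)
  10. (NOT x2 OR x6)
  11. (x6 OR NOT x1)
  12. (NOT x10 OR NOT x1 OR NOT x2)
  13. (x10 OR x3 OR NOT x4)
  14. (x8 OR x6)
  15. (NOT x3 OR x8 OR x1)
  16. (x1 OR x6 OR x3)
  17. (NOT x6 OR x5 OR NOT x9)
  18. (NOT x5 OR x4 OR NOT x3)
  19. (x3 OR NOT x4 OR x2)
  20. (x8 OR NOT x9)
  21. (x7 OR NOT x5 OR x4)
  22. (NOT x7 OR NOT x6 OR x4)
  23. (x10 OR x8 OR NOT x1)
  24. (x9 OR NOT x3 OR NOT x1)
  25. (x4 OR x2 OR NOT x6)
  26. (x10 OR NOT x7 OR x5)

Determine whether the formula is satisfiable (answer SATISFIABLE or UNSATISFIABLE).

SATISFIABLE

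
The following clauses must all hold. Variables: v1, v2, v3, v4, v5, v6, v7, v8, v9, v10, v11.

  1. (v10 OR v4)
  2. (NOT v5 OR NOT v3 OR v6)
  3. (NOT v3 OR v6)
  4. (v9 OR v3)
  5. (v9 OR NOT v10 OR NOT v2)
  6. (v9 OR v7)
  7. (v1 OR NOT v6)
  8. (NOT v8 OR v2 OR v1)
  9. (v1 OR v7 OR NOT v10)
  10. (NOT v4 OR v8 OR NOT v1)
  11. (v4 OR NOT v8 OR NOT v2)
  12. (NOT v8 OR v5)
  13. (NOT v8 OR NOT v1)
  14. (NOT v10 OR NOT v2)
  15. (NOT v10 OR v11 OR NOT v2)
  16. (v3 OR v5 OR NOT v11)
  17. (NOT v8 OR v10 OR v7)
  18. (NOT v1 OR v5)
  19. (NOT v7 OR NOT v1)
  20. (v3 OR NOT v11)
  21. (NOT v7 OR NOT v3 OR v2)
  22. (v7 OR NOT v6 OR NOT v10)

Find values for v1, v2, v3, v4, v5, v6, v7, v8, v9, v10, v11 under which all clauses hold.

v1=F  v2=F  v3=F  v4=T  v5=T  v6=F  v7=F  v8=F  v9=T  v10=F  v11=F

v9 occurs only positively in the remaining clauses — set v9 = True.
Branch on v1: take v1 = False.
  then v6 is forced to False.
  then v3 is forced to False.
  then v11 is forced to False.
Try v2 = False.
  then v8 is forced to False.
For the remaining variables, v4 = True, v5 = True, v7 = False, v10 = False works.
Every clause has at least one true literal under this assignment.
Check each clause:
  1. (v4 OR v10) — v4 is true.
  2. (NOT v5 OR NOT v3 OR v6) — NOT v3 is true.
  3. (NOT v3 OR v6) — NOT v3 is true.
  4. (v9 OR v3) — v9 is true.
  5. (NOT v10 OR v9 OR NOT v2) — v9 is true.
  6. (v7 OR v9) — v9 is true.
  7. (v1 OR NOT v6) — NOT v6 is true.
  8. (v2 OR v1 OR NOT v8) — NOT v8 is true.
  9. (v1 OR NOT v10 OR v7) — NOT v10 is true.
  10. (NOT v1 OR v8 OR NOT v4) — NOT v1 is true.
  11. (NOT v2 OR v4 OR NOT v8) — NOT v8 is true.
  12. (NOT v8 OR v5) — NOT v8 is true.
  13. (NOT v8 OR NOT v1) — NOT v8 is true.
  14. (NOT v10 OR NOT v2) — NOT v2 is true.
  15. (NOT v2 OR NOT v10 OR v11) — NOT v2 is true.
  16. (v3 OR NOT v11 OR v5) — NOT v11 is true.
  17. (NOT v8 OR v7 OR v10) — NOT v8 is true.
  18. (NOT v1 OR v5) — v5 is true.
  19. (NOT v1 OR NOT v7) — NOT v7 is true.
  20. (v3 OR NOT v11) — NOT v11 is true.
  21. (v2 OR NOT v3 OR NOT v7) — NOT v7 is true.
  22. (v7 OR NOT v6 OR NOT v10) — NOT v6 is true.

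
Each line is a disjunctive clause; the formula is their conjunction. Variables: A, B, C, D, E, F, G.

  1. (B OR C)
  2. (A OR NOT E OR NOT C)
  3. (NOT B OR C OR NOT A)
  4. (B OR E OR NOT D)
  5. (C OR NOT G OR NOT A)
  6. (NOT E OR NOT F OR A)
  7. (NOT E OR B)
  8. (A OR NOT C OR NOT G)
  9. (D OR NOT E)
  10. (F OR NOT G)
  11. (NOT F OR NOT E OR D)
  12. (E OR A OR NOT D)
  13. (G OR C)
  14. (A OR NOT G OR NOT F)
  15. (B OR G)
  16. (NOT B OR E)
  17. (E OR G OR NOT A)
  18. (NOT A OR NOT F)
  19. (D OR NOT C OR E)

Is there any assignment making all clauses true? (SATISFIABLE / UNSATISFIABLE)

SATISFIABLE

Set A = True and propagate.
  then F is forced to False.
  then G is forced to False.
  then C is forced to True.
  then B is forced to True.
  then E is forced to True.
  then D is forced to True.
Every clause has at least one true literal under this assignment.
So A=True  B=True  C=True  D=True  E=True  F=False  G=False is a satisfying assignment.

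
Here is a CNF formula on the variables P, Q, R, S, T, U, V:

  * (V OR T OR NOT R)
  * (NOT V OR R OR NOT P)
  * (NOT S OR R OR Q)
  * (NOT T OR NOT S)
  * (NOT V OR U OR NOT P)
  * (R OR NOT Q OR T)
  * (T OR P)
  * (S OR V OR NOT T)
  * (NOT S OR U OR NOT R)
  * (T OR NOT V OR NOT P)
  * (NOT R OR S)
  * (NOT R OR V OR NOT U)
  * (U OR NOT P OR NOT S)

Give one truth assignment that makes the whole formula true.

P=True, Q=False, R=False, S=False, T=False, U=True, V=False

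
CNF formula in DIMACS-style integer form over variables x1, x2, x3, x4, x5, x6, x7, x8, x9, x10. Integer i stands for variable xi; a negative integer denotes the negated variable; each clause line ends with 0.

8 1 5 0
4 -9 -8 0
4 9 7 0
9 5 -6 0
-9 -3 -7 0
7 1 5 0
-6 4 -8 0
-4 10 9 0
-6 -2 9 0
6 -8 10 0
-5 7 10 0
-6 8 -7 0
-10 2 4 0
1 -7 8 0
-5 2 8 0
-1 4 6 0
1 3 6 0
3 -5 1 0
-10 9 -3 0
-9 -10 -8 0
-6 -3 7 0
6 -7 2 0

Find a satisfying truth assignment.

Branch on x1: take x1 = False.
Set x2 = True and propagate.
The remaining clauses are satisfied by x3 = True, x4 = True, x5 = True, x6 = False, x7 = False, x8 = False, x9 = True, x10 = True.
Every clause has at least one true literal under this assignment.
Check each clause:
  1. {x1, x5, x8} — x5 is true.
  2. {¬x8, x4, ¬x9} — ¬x8 is true.
  3. {x9, x7, x4} — x9 is true.
  4. {¬x6, x9, x5} — x9 is true.
  5. {¬x3, ¬x7, ¬x9} — ¬x7 is true.
  6. {x1, x5, x7} — x5 is true.
  7. {x4, ¬x8, ¬x6} — ¬x8 is true.
  8. {x10, ¬x4, x9} — x9 is true.
  9. {x9, ¬x2, ¬x6} — x9 is true.
  10. {x6, x10, ¬x8} — ¬x8 is true.
  11. {x10, x7, ¬x5} — x10 is true.
  12. {¬x7, ¬x6, x8} — ¬x7 is true.
  13. {¬x10, x2, x4} — x2 is true.
  14. {x8, x1, ¬x7} — ¬x7 is true.
  15. {x2, x8, ¬x5} — x2 is true.
  16. {x4, ¬x1, x6} — x4 is true.
  17. {x1, x3, x6} — x3 is true.
  18. {x1, x3, ¬x5} — x3 is true.
  19. {¬x3, x9, ¬x10} — x9 is true.
  20. {¬x10, ¬x9, ¬x8} — ¬x8 is true.
  21. {¬x6, ¬x3, x7} — ¬x6 is true.
  22. {x2, x6, ¬x7} — ¬x7 is true.

x1 = False  x2 = True  x3 = True  x4 = True  x5 = True  x6 = False  x7 = False  x8 = False  x9 = True  x10 = True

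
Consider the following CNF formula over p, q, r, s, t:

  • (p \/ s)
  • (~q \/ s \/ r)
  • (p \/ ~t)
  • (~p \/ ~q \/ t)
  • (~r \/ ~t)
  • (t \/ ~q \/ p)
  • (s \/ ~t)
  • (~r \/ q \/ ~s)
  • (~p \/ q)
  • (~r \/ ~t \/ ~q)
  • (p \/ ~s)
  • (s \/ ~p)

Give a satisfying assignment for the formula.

Branch on p: take p = True.
  then q is forced to True.
  then t is forced to True.
  then r is forced to False.
  then s is forced to True.

p=1, q=1, r=0, s=1, t=1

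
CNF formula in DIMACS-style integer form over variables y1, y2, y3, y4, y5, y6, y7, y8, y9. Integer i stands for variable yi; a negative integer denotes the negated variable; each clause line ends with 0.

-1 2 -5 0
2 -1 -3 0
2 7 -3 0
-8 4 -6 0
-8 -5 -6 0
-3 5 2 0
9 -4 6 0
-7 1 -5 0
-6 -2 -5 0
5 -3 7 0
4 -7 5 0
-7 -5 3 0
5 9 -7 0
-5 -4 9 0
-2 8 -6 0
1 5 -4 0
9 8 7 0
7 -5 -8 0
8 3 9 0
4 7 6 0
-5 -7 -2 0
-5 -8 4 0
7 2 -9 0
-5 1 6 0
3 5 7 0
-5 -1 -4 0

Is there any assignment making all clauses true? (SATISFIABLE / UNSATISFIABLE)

Set y1 = True and propagate.
For the remaining variables, y2 = False, y3 = False, y4 = True, y5 = False, y6 = False, y7 = True, y8 = False, y9 = True works.
So y1=1, y2=0, y3=0, y4=1, y5=0, y6=0, y7=1, y8=0, y9=1 is a satisfying assignment.

SATISFIABLE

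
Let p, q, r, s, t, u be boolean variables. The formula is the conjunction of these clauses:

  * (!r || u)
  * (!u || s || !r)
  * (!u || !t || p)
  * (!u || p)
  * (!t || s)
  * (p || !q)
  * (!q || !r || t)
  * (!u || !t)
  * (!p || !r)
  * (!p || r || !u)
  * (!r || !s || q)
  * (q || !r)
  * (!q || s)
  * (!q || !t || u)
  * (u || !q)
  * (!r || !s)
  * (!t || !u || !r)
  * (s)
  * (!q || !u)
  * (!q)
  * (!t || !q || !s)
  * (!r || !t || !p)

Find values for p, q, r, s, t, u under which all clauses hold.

p = False, q = False, r = False, s = True, t = True, u = False

(s) is a unit clause, so s = True.
(!r) is a unit clause, so r = False.
The clause (!q) is unit: q must be False.
Pure literal: u appears only negated; assign u = False.
p, t are now unconstrained; take p = False, t = True.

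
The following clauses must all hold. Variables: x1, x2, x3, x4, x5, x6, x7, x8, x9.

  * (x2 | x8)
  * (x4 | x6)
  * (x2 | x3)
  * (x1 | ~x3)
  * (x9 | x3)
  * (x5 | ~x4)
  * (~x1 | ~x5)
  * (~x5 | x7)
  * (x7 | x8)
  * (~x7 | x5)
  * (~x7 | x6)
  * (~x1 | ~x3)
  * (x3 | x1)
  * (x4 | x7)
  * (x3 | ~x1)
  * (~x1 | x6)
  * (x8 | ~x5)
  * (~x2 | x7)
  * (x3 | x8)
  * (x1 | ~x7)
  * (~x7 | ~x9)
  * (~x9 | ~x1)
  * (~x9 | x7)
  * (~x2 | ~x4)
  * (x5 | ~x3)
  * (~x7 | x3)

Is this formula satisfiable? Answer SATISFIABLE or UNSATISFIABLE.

UNSATISFIABLE

x7 = True:
  propagation gives x5=True, x1=False; an empty clause results — contradiction.
x7 = False:
  propagation gives x5=False, x4=False; an empty clause results — contradiction.
Every branch closes, so no satisfying assignment exists.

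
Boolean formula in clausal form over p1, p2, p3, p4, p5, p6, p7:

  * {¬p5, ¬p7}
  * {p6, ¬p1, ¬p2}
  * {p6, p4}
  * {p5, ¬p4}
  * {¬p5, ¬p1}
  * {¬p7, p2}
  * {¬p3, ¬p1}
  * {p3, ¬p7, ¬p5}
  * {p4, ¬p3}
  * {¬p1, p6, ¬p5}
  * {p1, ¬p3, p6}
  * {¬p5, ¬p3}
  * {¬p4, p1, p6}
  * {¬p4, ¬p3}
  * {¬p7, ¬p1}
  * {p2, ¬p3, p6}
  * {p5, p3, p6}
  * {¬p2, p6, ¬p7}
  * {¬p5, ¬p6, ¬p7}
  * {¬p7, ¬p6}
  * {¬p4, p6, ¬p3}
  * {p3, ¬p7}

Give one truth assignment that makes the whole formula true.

p1=F, p2=F, p3=F, p4=T, p5=T, p6=T, p7=F

Check each clause:
  1. {¬p5, ¬p7} — ¬p7 is true.
  2. {¬p1, ¬p2, p6} — ¬p1 is true.
  3. {p6, p4} — p4 is true.
  4. {¬p4, p5} — p5 is true.
  5. {¬p5, ¬p1} — ¬p1 is true.
  6. {¬p7, p2} — ¬p7 is true.
  7. {¬p1, ¬p3} — ¬p3 is true.
  8. {¬p7, p3, ¬p5} — ¬p7 is true.
  9. {¬p3, p4} — p4 is true.
  10. {p6, ¬p1, ¬p5} — ¬p1 is true.
  11. {p6, p1, ¬p3} — ¬p3 is true.
  12. {¬p5, ¬p3} — ¬p3 is true.
  13. {p6, p1, ¬p4} — p6 is true.
  14. {¬p3, ¬p4} — ¬p3 is true.
  15. {¬p1, ¬p7} — ¬p7 is true.
  16. {p6, p2, ¬p3} — ¬p3 is true.
  17. {p3, p6, p5} — p5 is true.
  18. {¬p7, ¬p2, p6} — ¬p7 is true.
  19. {¬p6, ¬p7, ¬p5} — ¬p7 is true.
  20. {¬p7, ¬p6} — ¬p7 is true.
  21. {p6, ¬p3, ¬p4} — ¬p3 is true.
  22. {¬p7, p3} — ¬p7 is true.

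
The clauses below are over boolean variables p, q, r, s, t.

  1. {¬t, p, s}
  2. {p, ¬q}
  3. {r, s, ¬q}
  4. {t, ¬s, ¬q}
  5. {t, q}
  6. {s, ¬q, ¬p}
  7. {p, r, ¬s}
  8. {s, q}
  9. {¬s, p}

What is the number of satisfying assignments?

4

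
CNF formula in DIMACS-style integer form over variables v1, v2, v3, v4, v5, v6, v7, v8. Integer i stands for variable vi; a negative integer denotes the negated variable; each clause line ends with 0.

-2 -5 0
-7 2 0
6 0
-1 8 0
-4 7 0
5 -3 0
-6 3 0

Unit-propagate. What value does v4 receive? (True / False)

Unit clause (v6) sets v6 = True.
In (v3 \/ ~v6), ~v6 is now false; v3 must hold, so v3 = True.
(v5 \/ ~v3) with v3 = True leaves only v5, so v5 = True.
In (~v2 \/ ~v5), ~v5 is now false; ~v2 must hold, so v2 = False.
(~v7 \/ v2): since v2 = False, the clause reduces to (~v7). v7 = False.
(v7 \/ ~v4) with v7 = False leaves only ~v4, so v4 = False.

False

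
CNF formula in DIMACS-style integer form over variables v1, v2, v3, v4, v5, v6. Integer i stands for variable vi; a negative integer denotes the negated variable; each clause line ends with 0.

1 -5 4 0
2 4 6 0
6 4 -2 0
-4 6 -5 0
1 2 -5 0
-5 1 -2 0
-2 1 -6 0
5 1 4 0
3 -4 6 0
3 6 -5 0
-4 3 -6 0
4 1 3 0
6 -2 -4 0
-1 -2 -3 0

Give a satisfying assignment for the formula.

Set v1 = True and propagate.
For the remaining variables, v2 = False, v3 = True, v4 = True, v5 = False, v6 = False works.

v1=True  v2=False  v3=True  v4=True  v5=False  v6=False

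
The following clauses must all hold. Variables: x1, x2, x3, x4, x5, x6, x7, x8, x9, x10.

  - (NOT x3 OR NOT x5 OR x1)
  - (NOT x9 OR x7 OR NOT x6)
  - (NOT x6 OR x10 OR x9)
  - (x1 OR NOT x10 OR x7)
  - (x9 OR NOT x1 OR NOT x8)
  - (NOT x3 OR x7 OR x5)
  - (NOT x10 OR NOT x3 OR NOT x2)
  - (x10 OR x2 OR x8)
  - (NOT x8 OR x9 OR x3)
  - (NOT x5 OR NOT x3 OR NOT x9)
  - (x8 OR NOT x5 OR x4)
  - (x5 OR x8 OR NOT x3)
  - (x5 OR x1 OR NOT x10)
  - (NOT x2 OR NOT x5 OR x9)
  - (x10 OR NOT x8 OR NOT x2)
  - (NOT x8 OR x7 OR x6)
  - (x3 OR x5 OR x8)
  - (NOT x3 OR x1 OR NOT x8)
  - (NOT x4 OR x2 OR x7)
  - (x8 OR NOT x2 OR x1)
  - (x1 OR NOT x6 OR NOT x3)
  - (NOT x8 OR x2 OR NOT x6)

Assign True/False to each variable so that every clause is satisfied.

x1=F, x2=F, x3=F, x4=F, x5=T, x6=F, x7=T, x8=T, x9=T, x10=T

Pure literal: x7 appears only positively; assign x7 = True.
Try x1 = False.
For the remaining variables, x2 = False, x3 = False, x4 = False, x5 = True, x6 = False, x8 = True, x9 = True, x10 = True works.
Check each clause:
  1. (NOT x3 OR x1 OR NOT x5) — NOT x3 is true.
  2. (x7 OR NOT x6 OR NOT x9) — NOT x6 is true.
  3. (x10 OR NOT x6 OR x9) — x9 is true.
  4. (NOT x10 OR x7 OR x1) — x7 is true.
  5. (NOT x1 OR NOT x8 OR x9) — x9 is true.
  6. (x7 OR x5 OR NOT x3) — x5 is true.
  7. (NOT x3 OR NOT x2 OR NOT x10) — NOT x3 is true.
  8. (x2 OR x10 OR x8) — x8 is true.
  9. (NOT x8 OR x9 OR x3) — x9 is true.
  10. (NOT x3 OR NOT x9 OR NOT x5) — NOT x3 is true.
  11. (x4 OR x8 OR NOT x5) — x8 is true.
  12. (x5 OR NOT x3 OR x8) — x8 is true.
  13. (x5 OR x1 OR NOT x10) — x5 is true.
  14. (NOT x2 OR NOT x5 OR x9) — x9 is true.
  15. (NOT x2 OR NOT x8 OR x10) — x10 is true.
  16. (NOT x8 OR x6 OR x7) — x7 is true.
  17. (x3 OR x8 OR x5) — x8 is true.
  18. (NOT x3 OR x1 OR NOT x8) — NOT x3 is true.
  19. (NOT x4 OR x7 OR x2) — NOT x4 is true.
  20. (NOT x2 OR x8 OR x1) — x8 is true.
  21. (NOT x6 OR x1 OR NOT x3) — NOT x6 is true.
  22. (NOT x8 OR NOT x6 OR x2) — NOT x6 is true.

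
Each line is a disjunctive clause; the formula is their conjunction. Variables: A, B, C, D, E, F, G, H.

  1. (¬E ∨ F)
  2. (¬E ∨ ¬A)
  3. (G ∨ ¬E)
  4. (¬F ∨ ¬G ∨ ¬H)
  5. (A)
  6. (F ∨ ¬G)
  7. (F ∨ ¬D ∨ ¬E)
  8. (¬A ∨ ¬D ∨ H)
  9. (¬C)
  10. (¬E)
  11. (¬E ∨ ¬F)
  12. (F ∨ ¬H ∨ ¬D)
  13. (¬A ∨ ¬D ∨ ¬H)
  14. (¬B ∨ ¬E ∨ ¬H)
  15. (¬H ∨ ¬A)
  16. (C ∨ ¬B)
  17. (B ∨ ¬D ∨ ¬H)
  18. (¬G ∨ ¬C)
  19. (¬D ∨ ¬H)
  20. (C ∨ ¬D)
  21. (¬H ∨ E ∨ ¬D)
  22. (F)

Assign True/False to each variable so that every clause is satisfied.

A=1, B=0, C=0, D=0, E=0, F=1, G=1, H=0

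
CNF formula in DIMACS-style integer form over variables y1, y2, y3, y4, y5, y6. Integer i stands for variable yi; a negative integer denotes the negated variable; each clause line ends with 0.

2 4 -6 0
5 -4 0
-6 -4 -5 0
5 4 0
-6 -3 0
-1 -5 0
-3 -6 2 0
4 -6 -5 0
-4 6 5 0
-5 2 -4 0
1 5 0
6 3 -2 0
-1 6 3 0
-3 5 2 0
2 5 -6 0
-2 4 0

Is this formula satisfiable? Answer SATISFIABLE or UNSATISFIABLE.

SATISFIABLE

Try y1 = False.
  then y5 is forced to True.
The remaining clauses are satisfied by y2 = False, y3 = False, y4 = False, y6 = False.
Every clause has at least one true literal under this assignment.
So y1=False, y2=False, y3=False, y4=False, y5=True, y6=False is a satisfying assignment.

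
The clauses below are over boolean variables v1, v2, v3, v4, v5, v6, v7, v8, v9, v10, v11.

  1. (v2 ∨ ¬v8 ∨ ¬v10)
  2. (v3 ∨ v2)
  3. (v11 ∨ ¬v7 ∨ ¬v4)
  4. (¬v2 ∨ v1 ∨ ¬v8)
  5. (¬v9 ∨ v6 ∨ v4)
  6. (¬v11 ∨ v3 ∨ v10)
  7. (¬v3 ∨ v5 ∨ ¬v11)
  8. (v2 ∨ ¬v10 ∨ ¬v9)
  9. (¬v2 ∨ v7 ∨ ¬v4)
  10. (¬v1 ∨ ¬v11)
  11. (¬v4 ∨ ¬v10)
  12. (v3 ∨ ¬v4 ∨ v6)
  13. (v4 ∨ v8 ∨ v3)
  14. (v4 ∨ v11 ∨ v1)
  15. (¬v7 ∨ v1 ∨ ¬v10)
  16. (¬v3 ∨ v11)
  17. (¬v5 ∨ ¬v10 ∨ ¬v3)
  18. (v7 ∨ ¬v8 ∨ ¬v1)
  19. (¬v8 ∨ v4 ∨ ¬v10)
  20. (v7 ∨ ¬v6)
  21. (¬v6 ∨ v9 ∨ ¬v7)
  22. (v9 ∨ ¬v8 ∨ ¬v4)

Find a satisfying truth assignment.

v1=F, v2=T, v3=T, v4=T, v5=T, v6=F, v7=T, v8=F, v9=F, v10=F, v11=T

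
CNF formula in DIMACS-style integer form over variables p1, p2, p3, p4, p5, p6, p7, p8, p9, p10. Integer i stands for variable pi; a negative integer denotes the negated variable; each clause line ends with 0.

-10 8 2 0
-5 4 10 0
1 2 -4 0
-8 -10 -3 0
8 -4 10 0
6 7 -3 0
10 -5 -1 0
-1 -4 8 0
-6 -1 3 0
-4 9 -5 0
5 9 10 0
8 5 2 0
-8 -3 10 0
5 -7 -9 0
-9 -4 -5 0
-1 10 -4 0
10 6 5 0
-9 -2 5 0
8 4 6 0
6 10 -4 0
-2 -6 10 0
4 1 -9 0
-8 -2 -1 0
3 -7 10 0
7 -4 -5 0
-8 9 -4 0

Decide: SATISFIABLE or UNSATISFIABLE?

SATISFIABLE

Set p1 = False and propagate.
The remaining clauses are satisfied by p2 = True, p3 = False, p4 = True, p5 = False, p6 = True, p7 = False, p8 = False, p9 = False, p10 = True.
Every clause has at least one true literal under this assignment.
So p1 = 0  p2 = 1  p3 = 0  p4 = 1  p5 = 0  p6 = 1  p7 = 0  p8 = 0  p9 = 0  p10 = 1 is a satisfying assignment.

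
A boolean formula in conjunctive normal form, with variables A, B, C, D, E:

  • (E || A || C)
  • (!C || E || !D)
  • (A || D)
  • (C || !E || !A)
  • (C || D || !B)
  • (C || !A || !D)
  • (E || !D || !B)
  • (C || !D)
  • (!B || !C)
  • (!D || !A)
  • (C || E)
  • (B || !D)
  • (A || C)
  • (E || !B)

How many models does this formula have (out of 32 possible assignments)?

The models are:
  A=T B=F C=T D=F E=F
  A=T B=F C=T D=F E=T
That's 2 in total.

2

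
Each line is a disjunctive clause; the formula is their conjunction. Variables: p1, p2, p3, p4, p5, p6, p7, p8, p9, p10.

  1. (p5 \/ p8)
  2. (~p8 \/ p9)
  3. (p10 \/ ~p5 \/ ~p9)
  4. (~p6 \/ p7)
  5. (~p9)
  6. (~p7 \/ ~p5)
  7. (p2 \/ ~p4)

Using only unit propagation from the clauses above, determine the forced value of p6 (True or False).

False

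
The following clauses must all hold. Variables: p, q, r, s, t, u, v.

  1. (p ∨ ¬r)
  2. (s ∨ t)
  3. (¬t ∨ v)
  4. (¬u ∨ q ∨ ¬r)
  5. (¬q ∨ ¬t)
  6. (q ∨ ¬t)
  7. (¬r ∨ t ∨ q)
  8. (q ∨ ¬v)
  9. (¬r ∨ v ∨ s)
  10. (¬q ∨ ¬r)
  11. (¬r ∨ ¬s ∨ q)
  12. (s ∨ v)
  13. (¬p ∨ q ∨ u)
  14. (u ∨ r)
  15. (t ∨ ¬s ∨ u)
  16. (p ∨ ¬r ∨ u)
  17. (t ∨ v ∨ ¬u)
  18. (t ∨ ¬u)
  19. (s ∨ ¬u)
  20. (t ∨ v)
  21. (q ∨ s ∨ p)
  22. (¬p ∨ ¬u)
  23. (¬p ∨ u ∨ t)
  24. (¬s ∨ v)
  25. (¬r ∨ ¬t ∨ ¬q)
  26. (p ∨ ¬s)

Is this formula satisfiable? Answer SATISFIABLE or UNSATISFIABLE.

UNSATISFIABLE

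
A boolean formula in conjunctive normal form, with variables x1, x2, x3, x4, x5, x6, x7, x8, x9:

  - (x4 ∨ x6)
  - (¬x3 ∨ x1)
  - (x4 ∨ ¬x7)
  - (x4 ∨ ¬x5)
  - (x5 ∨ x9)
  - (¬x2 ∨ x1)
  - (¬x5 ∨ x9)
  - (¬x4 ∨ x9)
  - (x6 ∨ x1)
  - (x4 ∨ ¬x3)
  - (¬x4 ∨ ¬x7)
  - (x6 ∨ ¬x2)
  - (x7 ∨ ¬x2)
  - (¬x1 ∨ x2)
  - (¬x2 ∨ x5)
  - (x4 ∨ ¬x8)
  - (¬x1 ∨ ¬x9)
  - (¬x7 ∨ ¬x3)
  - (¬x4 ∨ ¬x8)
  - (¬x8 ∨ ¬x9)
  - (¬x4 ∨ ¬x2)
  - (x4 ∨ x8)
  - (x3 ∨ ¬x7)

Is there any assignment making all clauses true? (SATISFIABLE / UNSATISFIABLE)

Pure literal: x6 appears only positively; assign x6 = True.
Set x1 = False and propagate.
  then x3 is forced to False.
  then x2 is forced to False.
  then x7 is forced to False.
Branch on x4: take x4 = True.
  then x9 is forced to True.
  then x8 is forced to False.
x5 is now unconstrained; take x5 = True.
So x1 = False, x2 = False, x3 = False, x4 = True, x5 = True, x6 = True, x7 = False, x8 = False, x9 = True is a satisfying assignment.

SATISFIABLE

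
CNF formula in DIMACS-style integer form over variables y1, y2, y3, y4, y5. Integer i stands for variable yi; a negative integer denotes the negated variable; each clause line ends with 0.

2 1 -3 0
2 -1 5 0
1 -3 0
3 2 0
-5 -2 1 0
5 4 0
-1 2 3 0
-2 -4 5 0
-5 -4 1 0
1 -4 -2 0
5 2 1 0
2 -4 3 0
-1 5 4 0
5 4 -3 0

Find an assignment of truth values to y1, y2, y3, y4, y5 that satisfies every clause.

Branch on y1: take y1 = True.
Branch on y2: take y2 = False.
  then y5 is forced to True.
  then y3 is forced to True.
y4 is now unconstrained; take y4 = True.

y1=T, y2=F, y3=T, y4=T, y5=T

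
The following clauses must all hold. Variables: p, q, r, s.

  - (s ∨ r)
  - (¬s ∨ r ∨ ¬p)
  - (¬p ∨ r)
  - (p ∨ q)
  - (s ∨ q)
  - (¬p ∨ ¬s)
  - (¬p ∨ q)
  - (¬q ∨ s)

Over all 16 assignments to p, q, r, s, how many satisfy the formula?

Satisfying assignments:
  p=0 q=1 r=0 s=1
  p=0 q=1 r=1 s=1
That's 2 in total.

2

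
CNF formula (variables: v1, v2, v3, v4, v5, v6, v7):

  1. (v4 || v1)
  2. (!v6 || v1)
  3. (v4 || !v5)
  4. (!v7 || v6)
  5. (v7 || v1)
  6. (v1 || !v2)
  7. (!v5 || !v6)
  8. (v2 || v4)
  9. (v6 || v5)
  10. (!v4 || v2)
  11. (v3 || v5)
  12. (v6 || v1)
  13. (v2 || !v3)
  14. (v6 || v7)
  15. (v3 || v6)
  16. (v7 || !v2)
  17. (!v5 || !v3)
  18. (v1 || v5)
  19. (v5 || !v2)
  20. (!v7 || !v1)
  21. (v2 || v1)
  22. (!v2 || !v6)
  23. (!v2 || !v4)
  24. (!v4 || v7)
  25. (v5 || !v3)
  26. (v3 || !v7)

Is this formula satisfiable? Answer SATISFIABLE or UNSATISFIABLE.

v2 = True:
  propagation gives v1=True, v7=True; an empty clause results — contradiction.
v2 = False:
  propagation gives v4=True; an empty clause results — contradiction.
Every branch closes, so no satisfying assignment exists.

UNSATISFIABLE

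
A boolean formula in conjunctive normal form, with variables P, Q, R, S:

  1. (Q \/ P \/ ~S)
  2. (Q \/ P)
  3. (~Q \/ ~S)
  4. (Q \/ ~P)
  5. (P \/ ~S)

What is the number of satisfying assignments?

Satisfying assignments:
  P=F Q=T R=F S=F
  P=F Q=T R=T S=F
  P=T Q=T R=F S=F
  P=T Q=T R=T S=F
Count: 4.

4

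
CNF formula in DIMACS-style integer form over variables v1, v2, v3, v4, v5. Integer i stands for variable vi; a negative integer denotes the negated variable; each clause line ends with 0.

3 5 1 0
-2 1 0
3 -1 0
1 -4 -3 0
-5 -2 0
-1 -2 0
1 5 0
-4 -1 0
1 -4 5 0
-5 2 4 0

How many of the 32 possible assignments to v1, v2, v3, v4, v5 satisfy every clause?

The models are:
  v1=0 v2=0 v3=0 v4=1 v5=1
  v1=1 v2=0 v3=1 v4=0 v5=0
That's 2 in total.

2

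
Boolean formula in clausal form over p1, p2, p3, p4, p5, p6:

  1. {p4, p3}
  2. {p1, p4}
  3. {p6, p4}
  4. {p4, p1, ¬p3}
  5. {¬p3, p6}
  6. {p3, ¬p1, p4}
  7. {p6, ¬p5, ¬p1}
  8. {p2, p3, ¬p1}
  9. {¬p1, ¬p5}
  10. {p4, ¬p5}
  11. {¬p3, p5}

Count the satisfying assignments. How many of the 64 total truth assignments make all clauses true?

12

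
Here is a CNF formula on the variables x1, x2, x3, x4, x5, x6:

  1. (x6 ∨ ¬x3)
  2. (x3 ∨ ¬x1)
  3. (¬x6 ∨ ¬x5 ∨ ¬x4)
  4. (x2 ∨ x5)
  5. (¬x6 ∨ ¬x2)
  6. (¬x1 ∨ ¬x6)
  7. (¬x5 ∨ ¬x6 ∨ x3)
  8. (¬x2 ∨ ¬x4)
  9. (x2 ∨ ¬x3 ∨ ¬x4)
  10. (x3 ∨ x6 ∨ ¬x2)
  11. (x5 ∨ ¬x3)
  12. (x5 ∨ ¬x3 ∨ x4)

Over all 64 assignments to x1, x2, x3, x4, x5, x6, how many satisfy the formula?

The models are:
  x1=0 x2=0 x3=0 x4=0 x5=1 x6=0
  x1=0 x2=0 x3=0 x4=1 x5=1 x6=0
  x1=0 x2=0 x3=1 x4=0 x5=1 x6=1
That's 3 in total.

3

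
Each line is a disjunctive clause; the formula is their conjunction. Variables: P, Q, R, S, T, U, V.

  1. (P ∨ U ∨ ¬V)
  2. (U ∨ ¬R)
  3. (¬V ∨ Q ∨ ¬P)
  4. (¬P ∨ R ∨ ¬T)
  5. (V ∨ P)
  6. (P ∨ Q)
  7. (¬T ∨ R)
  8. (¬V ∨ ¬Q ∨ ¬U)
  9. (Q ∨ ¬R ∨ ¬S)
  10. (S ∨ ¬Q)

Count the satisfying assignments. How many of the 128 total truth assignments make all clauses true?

Split on P, then Q.
  P=T, Q=T: 5 of the 32 assignments to (R,S,T,U,V) work.
  P=T, Q=F: 6 of the 32 assignments to (R,S,T,U,V) work.
  P=F, Q=T: a clause becomes empty — 0.
  P=F, Q=F: a clause becomes empty — 0.
Total: 5 + 6 + 0 + 0 = 11.

11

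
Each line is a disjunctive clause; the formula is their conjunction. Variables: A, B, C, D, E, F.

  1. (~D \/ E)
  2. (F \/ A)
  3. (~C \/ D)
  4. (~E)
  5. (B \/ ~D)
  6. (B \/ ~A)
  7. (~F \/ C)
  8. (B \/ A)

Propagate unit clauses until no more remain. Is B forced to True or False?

True

Unit clause (~E) sets E = False.
From (E \/ ~D) and E = False: D = False.
In (D \/ ~C), D is now false; ~C must hold, so C = False.
In (C \/ ~F), C is now false; ~F must hold, so F = False.
(A \/ F): since F = False, the clause reduces to (A). A = True.
(~A \/ B) with A = True leaves only B, so B = True.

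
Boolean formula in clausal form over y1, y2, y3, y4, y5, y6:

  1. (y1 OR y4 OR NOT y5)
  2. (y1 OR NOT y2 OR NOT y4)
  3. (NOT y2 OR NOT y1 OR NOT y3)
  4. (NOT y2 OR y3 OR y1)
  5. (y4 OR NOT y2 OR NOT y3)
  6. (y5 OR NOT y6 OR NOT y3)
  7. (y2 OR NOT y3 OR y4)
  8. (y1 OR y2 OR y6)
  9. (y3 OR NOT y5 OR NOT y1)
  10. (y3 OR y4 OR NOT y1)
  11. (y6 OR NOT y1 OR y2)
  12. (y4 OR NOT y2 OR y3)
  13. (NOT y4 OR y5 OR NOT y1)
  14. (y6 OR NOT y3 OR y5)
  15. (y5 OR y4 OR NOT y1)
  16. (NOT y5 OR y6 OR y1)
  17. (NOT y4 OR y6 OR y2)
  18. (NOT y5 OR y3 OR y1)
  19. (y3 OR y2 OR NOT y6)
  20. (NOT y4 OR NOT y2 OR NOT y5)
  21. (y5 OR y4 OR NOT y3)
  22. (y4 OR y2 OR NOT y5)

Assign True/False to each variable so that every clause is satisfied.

y1=F, y2=F, y3=T, y4=T, y5=T, y6=T

Branch on y1: take y1 = False.
Try y2 = False.
  then y6 is forced to True.
  then y3 is forced to True.
  then y5 is forced to True.
  then y4 is forced to True.
Every clause has at least one true literal under this assignment.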